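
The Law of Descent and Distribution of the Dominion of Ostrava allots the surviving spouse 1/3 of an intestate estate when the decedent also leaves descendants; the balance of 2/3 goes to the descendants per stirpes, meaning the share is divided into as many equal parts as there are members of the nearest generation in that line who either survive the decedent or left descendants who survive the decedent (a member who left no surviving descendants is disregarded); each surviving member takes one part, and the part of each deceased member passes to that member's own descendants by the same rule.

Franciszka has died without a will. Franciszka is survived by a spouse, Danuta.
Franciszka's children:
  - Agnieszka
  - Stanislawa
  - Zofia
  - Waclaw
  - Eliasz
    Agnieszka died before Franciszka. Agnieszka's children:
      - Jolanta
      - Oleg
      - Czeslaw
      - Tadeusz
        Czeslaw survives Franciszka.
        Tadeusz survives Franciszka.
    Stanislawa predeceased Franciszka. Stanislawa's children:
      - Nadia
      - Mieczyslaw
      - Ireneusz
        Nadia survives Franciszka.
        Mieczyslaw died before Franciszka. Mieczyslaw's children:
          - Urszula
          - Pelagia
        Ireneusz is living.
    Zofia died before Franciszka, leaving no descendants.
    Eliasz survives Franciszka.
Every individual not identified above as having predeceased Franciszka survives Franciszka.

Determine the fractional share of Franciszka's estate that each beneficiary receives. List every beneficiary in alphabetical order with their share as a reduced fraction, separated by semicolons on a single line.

Czeslaw 1/24; Danuta 1/3; Eliasz 1/6; Ireneusz 1/18; Jolanta 1/24; Nadia 1/18; Oleg 1/24; Pelagia 1/36; Tadeusz 1/24; Urszula 1/36; Waclaw 1/6

Danuta, as surviving spouse, takes 1/3.
The remaining 2/3 passes to Franciszka's descendants per stirpes.
Zofia left no surviving issue, so that branch lapses and is disregarded.
The 2/3 is divided into 4 equal shares of 1/6 among Agnieszka, Stanislawa, Waclaw, Eliasz.
Agnieszka predeceased; the 1/6 allotted to Agnieszka's branch passes to Agnieszka's issue by representation.
The 1/6 is divided into 4 equal shares of 1/24 among Jolanta, Oleg, Czeslaw, Tadeusz.
Jolanta is living and takes 1/24.
Oleg is living and takes 1/24.
Czeslaw is living and takes 1/24.
Tadeusz is living and takes 1/24.
Stanislawa predeceased; the 1/6 allotted to Stanislawa's branch passes to Stanislawa's issue by representation.
The 1/6 is divided into 3 equal shares of 1/18 among Nadia, Mieczyslaw, Ireneusz.
Nadia is living and takes 1/18.
Mieczyslaw predeceased; the 1/18 allotted to Mieczyslaw's branch passes to Mieczyslaw's issue by representation.
The 1/18 is divided into 2 equal shares of 1/36 among Urszula, Pelagia.
Urszula is living and takes 1/36.
Pelagia is living and takes 1/36.
Ireneusz is living and takes 1/18.
Waclaw is living and takes 1/6.
Eliasz is living and takes 1/6.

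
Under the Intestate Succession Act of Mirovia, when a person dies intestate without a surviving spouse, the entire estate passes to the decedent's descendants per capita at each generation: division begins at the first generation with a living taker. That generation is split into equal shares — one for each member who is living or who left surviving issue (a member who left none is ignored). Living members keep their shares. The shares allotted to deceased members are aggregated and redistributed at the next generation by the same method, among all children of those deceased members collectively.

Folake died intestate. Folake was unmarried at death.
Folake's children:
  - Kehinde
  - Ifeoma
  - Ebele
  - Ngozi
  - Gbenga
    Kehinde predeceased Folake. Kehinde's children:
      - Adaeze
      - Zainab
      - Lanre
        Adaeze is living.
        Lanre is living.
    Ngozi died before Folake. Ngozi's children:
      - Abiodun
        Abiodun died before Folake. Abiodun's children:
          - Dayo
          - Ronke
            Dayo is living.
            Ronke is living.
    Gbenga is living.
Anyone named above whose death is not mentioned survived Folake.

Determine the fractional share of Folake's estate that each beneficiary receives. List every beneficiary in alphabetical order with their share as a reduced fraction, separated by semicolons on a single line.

There is no surviving spouse, so the entire estate passes to Folake's descendants per capita at each generation.
At generation 1 (Kehinde, Ifeoma, Ebele, Ngozi, Gbenga) there are 5 shares of (1)/5 = 1/5 each.
Living: Ifeoma, Ebele, and Gbenga — each takes 1/5.
Deceased: Kehinde and Ngozi. Their combined 2/5 is pooled and carried to generation 2.
At generation 2 (Adaeze, Zainab, Lanre, Abiodun) there are 4 shares of (2/5)/4 = 1/10 each.
Living: Adaeze, Zainab, and Lanre — each takes 1/10.
Deceased: Abiodun. That 1/10 share is carried to generation 3.
At generation 3 (Dayo, Ronke) there are 2 shares of (1/10)/2 = 1/20 each.
Living: Dayo and Ronke — each takes 1/20.

Adaeze 1/10; Dayo 1/20; Ebele 1/5; Gbenga 1/5; Ifeoma 1/5; Lanre 1/10; Ronke 1/20; Zainab 1/10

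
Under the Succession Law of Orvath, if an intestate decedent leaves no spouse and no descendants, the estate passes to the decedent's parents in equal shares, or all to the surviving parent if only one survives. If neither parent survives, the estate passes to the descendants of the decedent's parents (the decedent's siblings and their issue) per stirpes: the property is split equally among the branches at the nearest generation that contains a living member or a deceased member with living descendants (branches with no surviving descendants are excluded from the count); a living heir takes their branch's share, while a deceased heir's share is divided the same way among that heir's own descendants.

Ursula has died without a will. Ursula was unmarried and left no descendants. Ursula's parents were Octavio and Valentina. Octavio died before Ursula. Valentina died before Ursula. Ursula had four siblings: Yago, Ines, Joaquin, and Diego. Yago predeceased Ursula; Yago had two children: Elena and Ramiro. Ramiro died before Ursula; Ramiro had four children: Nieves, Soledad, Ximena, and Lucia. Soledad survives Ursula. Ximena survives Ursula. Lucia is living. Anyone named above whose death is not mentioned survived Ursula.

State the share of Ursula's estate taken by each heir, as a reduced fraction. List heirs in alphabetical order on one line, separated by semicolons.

Diego 1/4; Elena 1/8; Ines 1/4; Joaquin 1/4; Lucia 1/32; Nieves 1/32; Soledad 1/32; Ximena 1/32

Neither parent survives and there are no descendants, so the estate passes to Ursula's siblings and their issue per stirpes.
The estate is divided into 4 equal shares of 1/4 among Yago, Ines, Joaquin, Diego.
Yago predeceased; the 1/4 allotted to Yago's branch passes to Yago's issue by representation.
The 1/4 is divided into 2 equal shares of 1/8 among Elena, Ramiro.
Elena is living and takes 1/8.
Ramiro predeceased; the 1/8 allotted to Ramiro's branch passes to Ramiro's issue by representation.
The 1/8 is divided into 4 equal shares of 1/32 among Nieves, Soledad, Ximena, Lucia.
Nieves is living and takes 1/32.
Soledad is living and takes 1/32.
Ximena is living and takes 1/32.
Lucia is living and takes 1/32.
Ines is living and takes 1/4.
Joaquin is living and takes 1/4.
Diego is living and takes 1/4.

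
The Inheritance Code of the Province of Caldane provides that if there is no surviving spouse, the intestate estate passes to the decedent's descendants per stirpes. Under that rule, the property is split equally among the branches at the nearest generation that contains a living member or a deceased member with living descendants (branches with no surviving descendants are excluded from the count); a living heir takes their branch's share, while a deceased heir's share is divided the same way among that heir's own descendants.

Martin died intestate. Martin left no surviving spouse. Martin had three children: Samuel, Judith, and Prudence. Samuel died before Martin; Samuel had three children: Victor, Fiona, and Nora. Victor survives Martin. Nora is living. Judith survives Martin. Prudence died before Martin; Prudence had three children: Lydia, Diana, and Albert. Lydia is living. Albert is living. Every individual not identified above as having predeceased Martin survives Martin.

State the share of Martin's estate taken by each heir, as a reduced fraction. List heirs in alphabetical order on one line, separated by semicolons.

There is no surviving spouse, so the entire estate passes to Martin's descendants per stirpes.
The estate is divided into 3 equal shares of 1/3 among Samuel, Judith, Prudence.
Samuel predeceased; the 1/3 allotted to Samuel's branch passes to Samuel's issue by representation.
The 1/3 is divided into 3 equal shares of 1/9 among Victor, Fiona, Nora.
Victor is living and takes 1/9.
Fiona is living and takes 1/9.
Nora is living and takes 1/9.
Judith is living and takes 1/3.
Prudence predeceased; the 1/3 allotted to Prudence's branch passes to Prudence's issue by representation.
The 1/3 is divided into 3 equal shares of 1/9 among Lydia, Diana, Albert.
Lydia is living and takes 1/9.
Diana is living and takes 1/9.
Albert is living and takes 1/9.

Albert 1/9; Diana 1/9; Fiona 1/9; Judith 1/3; Lydia 1/9; Nora 1/9; Victor 1/9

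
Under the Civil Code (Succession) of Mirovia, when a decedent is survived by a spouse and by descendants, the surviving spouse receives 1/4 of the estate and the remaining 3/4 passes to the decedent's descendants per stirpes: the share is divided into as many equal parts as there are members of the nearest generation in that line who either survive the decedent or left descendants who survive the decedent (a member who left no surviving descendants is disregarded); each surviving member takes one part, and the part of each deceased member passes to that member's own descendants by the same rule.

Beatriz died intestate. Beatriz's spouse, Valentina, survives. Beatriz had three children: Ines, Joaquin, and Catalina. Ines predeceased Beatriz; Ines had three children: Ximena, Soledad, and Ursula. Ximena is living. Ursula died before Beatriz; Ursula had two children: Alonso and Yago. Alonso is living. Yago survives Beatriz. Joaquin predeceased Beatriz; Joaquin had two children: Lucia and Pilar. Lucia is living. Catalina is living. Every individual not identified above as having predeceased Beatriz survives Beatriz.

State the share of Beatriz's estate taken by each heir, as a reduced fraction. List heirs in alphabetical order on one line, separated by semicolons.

Valentina, as surviving spouse, takes 1/4.
The remaining 3/4 passes to Beatriz's descendants per stirpes.
The 3/4 is divided into 3 equal shares of 1/4 among Ines, Joaquin, Catalina.
Ines predeceased; the 1/4 allotted to Ines's branch passes to Ines's issue by representation.
The 1/4 is divided into 3 equal shares of 1/12 among Ximena, Soledad, Ursula.
Ximena is living and takes 1/12.
Soledad is living and takes 1/12.
Ursula predeceased; the 1/12 allotted to Ursula's branch passes to Ursula's issue by representation.
The 1/12 is divided into 2 equal shares of 1/24 among Alonso, Yago.
Alonso is living and takes 1/24.
Yago is living and takes 1/24.
Joaquin predeceased; the 1/4 allotted to Joaquin's branch passes to Joaquin's issue by representation.
The 1/4 is divided into 2 equal shares of 1/8 among Lucia, Pilar.
Lucia is living and takes 1/8.
Pilar is living and takes 1/8.
Catalina is living and takes 1/4.

Alonso 1/24; Catalina 1/4; Lucia 1/8; Pilar 1/8; Soledad 1/12; Valentina 1/4; Ximena 1/12; Yago 1/24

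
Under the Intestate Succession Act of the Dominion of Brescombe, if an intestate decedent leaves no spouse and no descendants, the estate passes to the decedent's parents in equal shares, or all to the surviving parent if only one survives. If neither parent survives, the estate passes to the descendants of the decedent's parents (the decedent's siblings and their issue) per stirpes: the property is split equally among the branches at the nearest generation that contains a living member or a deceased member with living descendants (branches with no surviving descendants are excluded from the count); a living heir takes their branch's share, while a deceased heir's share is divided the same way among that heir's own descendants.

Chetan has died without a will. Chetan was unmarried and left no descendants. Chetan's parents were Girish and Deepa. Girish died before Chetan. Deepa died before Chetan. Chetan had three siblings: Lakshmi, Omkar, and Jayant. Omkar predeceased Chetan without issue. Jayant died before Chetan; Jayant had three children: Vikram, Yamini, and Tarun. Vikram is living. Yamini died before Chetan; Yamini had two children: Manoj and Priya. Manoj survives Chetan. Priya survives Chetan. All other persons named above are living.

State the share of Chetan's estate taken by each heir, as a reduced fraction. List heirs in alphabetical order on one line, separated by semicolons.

Neither parent survives and there are no descendants, so the estate passes to Chetan's siblings and their issue per stirpes.
Omkar left no surviving issue, so that branch lapses and is disregarded.
The estate is divided into 2 equal shares of 1/2 among Lakshmi, Jayant.
Lakshmi is living and takes 1/2.
Jayant predeceased; the 1/2 allotted to Jayant's branch passes to Jayant's issue by representation.
The 1/2 is divided into 3 equal shares of 1/6 among Vikram, Yamini, Tarun.
Vikram is living and takes 1/6.
Yamini predeceased; the 1/6 allotted to Yamini's branch passes to Yamini's issue by representation.
The 1/6 is divided into 2 equal shares of 1/12 among Manoj, Priya.
Manoj is living and takes 1/12.
Priya is living and takes 1/12.
Tarun is living and takes 1/6.

Lakshmi 1/2; Manoj 1/12; Priya 1/12; Tarun 1/6; Vikram 1/6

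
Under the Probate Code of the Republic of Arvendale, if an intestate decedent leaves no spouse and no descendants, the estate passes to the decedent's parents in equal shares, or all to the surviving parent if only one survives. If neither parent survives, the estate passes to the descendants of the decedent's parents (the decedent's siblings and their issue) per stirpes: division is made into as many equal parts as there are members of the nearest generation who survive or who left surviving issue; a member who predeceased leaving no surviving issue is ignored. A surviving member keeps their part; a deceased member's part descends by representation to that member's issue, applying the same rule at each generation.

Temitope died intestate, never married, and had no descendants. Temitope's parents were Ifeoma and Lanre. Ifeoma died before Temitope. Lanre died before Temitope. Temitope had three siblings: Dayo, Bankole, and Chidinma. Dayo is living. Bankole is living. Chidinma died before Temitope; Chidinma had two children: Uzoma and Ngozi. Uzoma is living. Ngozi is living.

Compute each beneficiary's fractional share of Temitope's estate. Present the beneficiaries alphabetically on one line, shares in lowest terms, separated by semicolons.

Bankole 1/3; Dayo 1/3; Ngozi 1/6; Uzoma 1/6

Neither parent survives and there are no descendants, so the estate passes to Temitope's siblings and their issue per stirpes.
The estate is divided into 3 equal shares of 1/3 among Dayo, Bankole, Chidinma.
Dayo is living and takes 1/3.
Bankole is living and takes 1/3.
Chidinma predeceased; the 1/3 allotted to Chidinma's branch passes to Chidinma's issue by representation.
The 1/3 is divided into 2 equal shares of 1/6 among Uzoma, Ngozi.
Uzoma is living and takes 1/6.
Ngozi is living and takes 1/6.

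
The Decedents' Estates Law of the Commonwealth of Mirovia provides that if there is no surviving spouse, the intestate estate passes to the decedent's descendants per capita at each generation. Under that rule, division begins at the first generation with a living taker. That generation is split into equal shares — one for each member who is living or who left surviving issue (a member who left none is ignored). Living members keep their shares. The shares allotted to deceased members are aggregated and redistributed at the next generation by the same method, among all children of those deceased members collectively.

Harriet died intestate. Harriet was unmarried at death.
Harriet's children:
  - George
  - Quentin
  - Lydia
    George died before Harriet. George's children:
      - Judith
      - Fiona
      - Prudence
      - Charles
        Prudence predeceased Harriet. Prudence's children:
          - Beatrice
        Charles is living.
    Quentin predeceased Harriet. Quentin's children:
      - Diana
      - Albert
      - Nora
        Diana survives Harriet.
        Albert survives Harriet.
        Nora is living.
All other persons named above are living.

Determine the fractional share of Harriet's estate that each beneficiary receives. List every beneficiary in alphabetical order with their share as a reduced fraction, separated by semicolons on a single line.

Albert 2/21; Beatrice 2/21; Charles 2/21; Diana 2/21; Fiona 2/21; Judith 2/21; Lydia 1/3; Nora 2/21

There is no surviving spouse, so the entire estate passes to Harriet's descendants per capita at each generation.
At generation 1 (George, Quentin, Lydia) there are 3 shares of (1)/3 = 1/3 each.
Living: Lydia — each takes 1/3.
Deceased: George and Quentin. Their combined 2/3 is pooled and carried to generation 2.
At generation 2 (Judith, Fiona, Prudence, Charles, Diana, Albert, Nora) there are 7 shares of (2/3)/7 = 2/21 each.
Living: Judith, Fiona, Charles, Diana, Albert, and Nora — each takes 2/21.
Deceased: Prudence. That 2/21 share is carried to generation 3.
At generation 3 (Beatrice) there are 1 shares of (2/21)/1 = 2/21 each.
Living: Beatrice — each takes 2/21.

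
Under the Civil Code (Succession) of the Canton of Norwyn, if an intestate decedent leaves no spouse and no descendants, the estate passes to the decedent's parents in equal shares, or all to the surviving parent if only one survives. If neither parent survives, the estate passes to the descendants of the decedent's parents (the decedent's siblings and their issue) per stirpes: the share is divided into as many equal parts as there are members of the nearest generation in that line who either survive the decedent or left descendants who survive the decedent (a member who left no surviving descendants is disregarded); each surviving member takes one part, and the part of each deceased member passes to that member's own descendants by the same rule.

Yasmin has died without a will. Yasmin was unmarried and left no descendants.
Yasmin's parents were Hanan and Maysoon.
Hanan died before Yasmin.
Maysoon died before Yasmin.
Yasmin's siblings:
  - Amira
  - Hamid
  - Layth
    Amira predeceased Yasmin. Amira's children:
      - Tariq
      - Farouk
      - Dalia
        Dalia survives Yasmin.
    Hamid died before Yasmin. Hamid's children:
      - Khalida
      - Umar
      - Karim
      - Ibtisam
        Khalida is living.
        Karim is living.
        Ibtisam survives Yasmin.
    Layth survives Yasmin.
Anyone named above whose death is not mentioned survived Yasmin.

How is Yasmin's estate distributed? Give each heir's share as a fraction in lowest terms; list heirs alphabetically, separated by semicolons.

Neither parent survives and there are no descendants, so the estate passes to Yasmin's siblings and their issue per stirpes.
The estate is divided into 3 equal shares of 1/3 among Amira, Hamid, Layth.
Amira predeceased; the 1/3 allotted to Amira's branch passes to Amira's issue by representation.
The 1/3 is divided into 3 equal shares of 1/9 among Tariq, Farouk, Dalia.
Tariq is living and takes 1/9.
Farouk is living and takes 1/9.
Dalia is living and takes 1/9.
Hamid predeceased; the 1/3 allotted to Hamid's branch passes to Hamid's issue by representation.
The 1/3 is divided into 4 equal shares of 1/12 among Khalida, Umar, Karim, Ibtisam.
Khalida is living and takes 1/12.
Umar is living and takes 1/12.
Karim is living and takes 1/12.
Ibtisam is living and takes 1/12.
Layth is living and takes 1/3.

Dalia 1/9; Farouk 1/9; Ibtisam 1/12; Karim 1/12; Khalida 1/12; Layth 1/3; Tariq 1/9; Umar 1/12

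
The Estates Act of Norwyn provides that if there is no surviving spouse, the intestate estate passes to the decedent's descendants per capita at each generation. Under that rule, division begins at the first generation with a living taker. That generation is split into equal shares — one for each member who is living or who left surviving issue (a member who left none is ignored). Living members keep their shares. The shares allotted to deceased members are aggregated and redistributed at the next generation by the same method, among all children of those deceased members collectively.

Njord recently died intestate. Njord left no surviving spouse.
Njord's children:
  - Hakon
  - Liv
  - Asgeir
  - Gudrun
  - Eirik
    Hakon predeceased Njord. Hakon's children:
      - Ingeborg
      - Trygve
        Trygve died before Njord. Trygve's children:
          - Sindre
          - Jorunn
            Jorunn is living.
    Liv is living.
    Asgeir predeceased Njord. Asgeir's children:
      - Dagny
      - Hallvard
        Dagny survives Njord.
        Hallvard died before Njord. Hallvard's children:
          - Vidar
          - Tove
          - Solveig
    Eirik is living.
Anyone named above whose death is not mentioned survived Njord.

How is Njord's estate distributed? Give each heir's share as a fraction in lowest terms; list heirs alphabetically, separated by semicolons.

There is no surviving spouse, so the entire estate passes to Njord's descendants per capita at each generation.
At generation 1 (Hakon, Liv, Asgeir, Gudrun, Eirik) there are 5 shares of (1)/5 = 1/5 each.
Living: Liv, Gudrun, and Eirik — each takes 1/5.
Deceased: Hakon and Asgeir. Their combined 2/5 is pooled and carried to generation 2.
At generation 2 (Ingeborg, Trygve, Dagny, Hallvard) there are 4 shares of (2/5)/4 = 1/10 each.
Living: Ingeborg and Dagny — each takes 1/10.
Deceased: Trygve and Hallvard. Their combined 1/5 is pooled and carried to generation 3.
At generation 3 (Sindre, Jorunn, Vidar, Tove, Solveig) there are 5 shares of (1/5)/5 = 1/25 each.
Living: Sindre, Jorunn, Vidar, Tove, and Solveig — each takes 1/25.

Dagny 1/10; Eirik 1/5; Gudrun 1/5; Ingeborg 1/10; Jorunn 1/25; Liv 1/5; Sindre 1/25; Solveig 1/25; Tove 1/25; Vidar 1/25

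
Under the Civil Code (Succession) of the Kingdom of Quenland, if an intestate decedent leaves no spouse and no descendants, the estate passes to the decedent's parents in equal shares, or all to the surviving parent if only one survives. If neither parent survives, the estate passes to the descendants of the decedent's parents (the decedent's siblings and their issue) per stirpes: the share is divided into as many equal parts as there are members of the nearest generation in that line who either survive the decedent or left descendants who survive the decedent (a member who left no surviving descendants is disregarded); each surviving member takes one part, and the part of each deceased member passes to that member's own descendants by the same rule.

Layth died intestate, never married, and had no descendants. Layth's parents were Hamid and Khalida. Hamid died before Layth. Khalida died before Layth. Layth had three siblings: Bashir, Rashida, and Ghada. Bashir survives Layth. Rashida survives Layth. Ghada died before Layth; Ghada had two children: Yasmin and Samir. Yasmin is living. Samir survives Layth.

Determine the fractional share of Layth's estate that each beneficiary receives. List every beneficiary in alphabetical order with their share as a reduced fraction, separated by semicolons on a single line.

Neither parent survives and there are no descendants, so the estate passes to Layth's siblings and their issue per stirpes.
The estate is divided into 3 equal shares of 1/3 among Bashir, Rashida, Ghada.
Bashir is living and takes 1/3.
Rashida is living and takes 1/3.
Ghada predeceased; the 1/3 allotted to Ghada's branch passes to Ghada's issue by representation.
The 1/3 is divided into 2 equal shares of 1/6 among Yasmin, Samir.
Yasmin is living and takes 1/6.
Samir is living and takes 1/6.

Bashir 1/3; Rashida 1/3; Samir 1/6; Yasmin 1/6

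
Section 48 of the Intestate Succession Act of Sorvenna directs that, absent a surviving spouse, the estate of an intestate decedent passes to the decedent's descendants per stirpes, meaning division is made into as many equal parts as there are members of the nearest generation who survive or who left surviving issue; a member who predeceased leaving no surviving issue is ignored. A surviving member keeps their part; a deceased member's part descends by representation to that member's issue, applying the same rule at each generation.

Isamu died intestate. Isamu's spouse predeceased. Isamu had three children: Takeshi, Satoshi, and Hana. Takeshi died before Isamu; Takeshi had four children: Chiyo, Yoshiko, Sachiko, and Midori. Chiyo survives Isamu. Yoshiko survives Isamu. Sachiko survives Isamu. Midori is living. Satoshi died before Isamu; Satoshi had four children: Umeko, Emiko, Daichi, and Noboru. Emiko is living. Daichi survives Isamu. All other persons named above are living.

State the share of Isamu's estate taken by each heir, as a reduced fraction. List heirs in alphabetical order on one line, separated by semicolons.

Chiyo 1/12; Daichi 1/12; Emiko 1/12; Hana 1/3; Midori 1/12; Noboru 1/12; Sachiko 1/12; Umeko 1/12; Yoshiko 1/12

There is no surviving spouse, so the entire estate passes to Isamu's descendants per stirpes.
The estate is divided into 3 equal shares of 1/3 among Takeshi, Satoshi, Hana.
Takeshi predeceased; the 1/3 allotted to Takeshi's branch passes to Takeshi's issue by representation.
The 1/3 is divided into 4 equal shares of 1/12 among Chiyo, Yoshiko, Sachiko, Midori.
Chiyo is living and takes 1/12.
Yoshiko is living and takes 1/12.
Sachiko is living and takes 1/12.
Midori is living and takes 1/12.
Satoshi predeceased; the 1/3 allotted to Satoshi's branch passes to Satoshi's issue by representation.
The 1/3 is divided into 4 equal shares of 1/12 among Umeko, Emiko, Daichi, Noboru.
Umeko is living and takes 1/12.
Emiko is living and takes 1/12.
Daichi is living and takes 1/12.
Noboru is living and takes 1/12.
Hana is living and takes 1/3.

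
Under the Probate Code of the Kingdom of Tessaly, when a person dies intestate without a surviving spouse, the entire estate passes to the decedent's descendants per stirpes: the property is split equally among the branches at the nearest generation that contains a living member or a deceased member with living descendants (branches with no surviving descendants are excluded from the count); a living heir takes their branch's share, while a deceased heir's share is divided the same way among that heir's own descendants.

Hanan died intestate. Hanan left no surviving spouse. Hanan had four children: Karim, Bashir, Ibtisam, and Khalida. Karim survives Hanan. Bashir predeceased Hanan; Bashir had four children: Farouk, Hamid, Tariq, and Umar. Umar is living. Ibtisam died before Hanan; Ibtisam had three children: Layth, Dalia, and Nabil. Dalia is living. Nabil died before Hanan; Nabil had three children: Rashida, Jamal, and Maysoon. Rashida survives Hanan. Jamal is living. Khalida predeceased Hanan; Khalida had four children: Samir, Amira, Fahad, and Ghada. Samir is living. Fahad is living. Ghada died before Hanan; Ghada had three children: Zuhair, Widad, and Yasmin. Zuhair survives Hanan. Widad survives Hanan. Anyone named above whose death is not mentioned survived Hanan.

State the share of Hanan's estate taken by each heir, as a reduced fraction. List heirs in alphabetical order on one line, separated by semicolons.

Amira 1/16; Dalia 1/12; Fahad 1/16; Farouk 1/16; Hamid 1/16; Jamal 1/36; Karim 1/4; Layth 1/12; Maysoon 1/36; Rashida 1/36; Samir 1/16; Tariq 1/16; Umar 1/16; Widad 1/48; Yasmin 1/48; Zuhair 1/48

There is no surviving spouse, so the entire estate passes to Hanan's descendants per stirpes.
The estate is divided into 4 equal shares of 1/4 among Karim, Bashir, Ibtisam, Khalida.
Karim is living and takes 1/4.
Bashir predeceased; the 1/4 allotted to Bashir's branch passes to Bashir's issue by representation.
The 1/4 is divided into 4 equal shares of 1/16 among Farouk, Hamid, Tariq, Umar.
Farouk is living and takes 1/16.
Hamid is living and takes 1/16.
Tariq is living and takes 1/16.
Umar is living and takes 1/16.
Ibtisam predeceased; the 1/4 allotted to Ibtisam's branch passes to Ibtisam's issue by representation.
The 1/4 is divided into 3 equal shares of 1/12 among Layth, Dalia, Nabil.
Layth is living and takes 1/12.
Dalia is living and takes 1/12.
Nabil predeceased; the 1/12 allotted to Nabil's branch passes to Nabil's issue by representation.
The 1/12 is divided into 3 equal shares of 1/36 among Rashida, Jamal, Maysoon.
Rashida is living and takes 1/36.
Jamal is living and takes 1/36.
Maysoon is living and takes 1/36.
Khalida predeceased; the 1/4 allotted to Khalida's branch passes to Khalida's issue by representation.
The 1/4 is divided into 4 equal shares of 1/16 among Samir, Amira, Fahad, Ghada.
Samir is living and takes 1/16.
Amira is living and takes 1/16.
Fahad is living and takes 1/16.
Ghada predeceased; the 1/16 allotted to Ghada's branch passes to Ghada's issue by representation.
The 1/16 is divided into 3 equal shares of 1/48 among Zuhair, Widad, Yasmin.
Zuhair is living and takes 1/48.
Widad is living and takes 1/48.
Yasmin is living and takes 1/48.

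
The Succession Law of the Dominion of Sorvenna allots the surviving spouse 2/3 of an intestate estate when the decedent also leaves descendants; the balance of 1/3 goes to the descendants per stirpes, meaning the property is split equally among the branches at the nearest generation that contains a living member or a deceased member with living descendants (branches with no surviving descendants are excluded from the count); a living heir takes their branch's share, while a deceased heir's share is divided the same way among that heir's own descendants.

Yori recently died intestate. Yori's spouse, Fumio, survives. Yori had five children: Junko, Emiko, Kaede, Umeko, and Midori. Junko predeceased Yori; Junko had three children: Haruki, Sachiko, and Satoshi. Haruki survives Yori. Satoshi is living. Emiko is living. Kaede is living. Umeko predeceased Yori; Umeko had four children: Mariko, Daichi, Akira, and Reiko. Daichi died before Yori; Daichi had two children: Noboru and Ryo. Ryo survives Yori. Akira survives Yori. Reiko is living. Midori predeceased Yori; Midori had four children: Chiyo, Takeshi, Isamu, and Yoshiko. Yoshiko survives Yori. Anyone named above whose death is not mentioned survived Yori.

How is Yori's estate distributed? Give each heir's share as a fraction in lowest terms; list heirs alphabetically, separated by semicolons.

Fumio, as surviving spouse, takes 2/3.
The remaining 1/3 passes to Yori's descendants per stirpes.
The 1/3 is divided into 5 equal shares of 1/15 among Junko, Emiko, Kaede, Umeko, Midori.
Junko predeceased; the 1/15 allotted to Junko's branch passes to Junko's issue by representation.
The 1/15 is divided into 3 equal shares of 1/45 among Haruki, Sachiko, Satoshi.
Haruki is living and takes 1/45.
Sachiko is living and takes 1/45.
Satoshi is living and takes 1/45.
Emiko is living and takes 1/15.
Kaede is living and takes 1/15.
Umeko predeceased; the 1/15 allotted to Umeko's branch passes to Umeko's issue by representation.
The 1/15 is divided into 4 equal shares of 1/60 among Mariko, Daichi, Akira, Reiko.
Mariko is living and takes 1/60.
Daichi predeceased; the 1/60 allotted to Daichi's branch passes to Daichi's issue by representation.
The 1/60 is divided into 2 equal shares of 1/120 among Noboru, Ryo.
Noboru is living and takes 1/120.
Ryo is living and takes 1/120.
Akira is living and takes 1/60.
Reiko is living and takes 1/60.
Midori predeceased; the 1/15 allotted to Midori's branch passes to Midori's issue by representation.
The 1/15 is divided into 4 equal shares of 1/60 among Chiyo, Takeshi, Isamu, Yoshiko.
Chiyo is living and takes 1/60.
Takeshi is living and takes 1/60.
Isamu is living and takes 1/60.
Yoshiko is living and takes 1/60.

Akira 1/60; Chiyo 1/60; Emiko 1/15; Fumio 2/3; Haruki 1/45; Isamu 1/60; Kaede 1/15; Mariko 1/60; Noboru 1/120; Reiko 1/60; Ryo 1/120; Sachiko 1/45; Satoshi 1/45; Takeshi 1/60; Yoshiko 1/60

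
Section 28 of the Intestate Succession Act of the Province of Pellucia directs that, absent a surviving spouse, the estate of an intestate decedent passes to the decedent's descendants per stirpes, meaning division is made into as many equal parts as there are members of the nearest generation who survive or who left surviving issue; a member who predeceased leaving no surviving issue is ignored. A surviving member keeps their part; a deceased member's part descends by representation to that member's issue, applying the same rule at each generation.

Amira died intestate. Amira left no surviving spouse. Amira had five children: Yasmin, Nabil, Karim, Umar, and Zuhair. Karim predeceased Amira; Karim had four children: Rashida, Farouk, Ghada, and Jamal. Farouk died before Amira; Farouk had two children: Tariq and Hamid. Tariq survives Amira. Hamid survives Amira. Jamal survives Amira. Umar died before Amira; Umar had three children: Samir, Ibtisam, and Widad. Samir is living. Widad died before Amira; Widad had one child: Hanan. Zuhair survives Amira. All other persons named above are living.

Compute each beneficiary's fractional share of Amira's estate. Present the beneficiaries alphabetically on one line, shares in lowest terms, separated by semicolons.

There is no surviving spouse, so the entire estate passes to Amira's descendants per stirpes.
The estate is divided into 5 equal shares of 1/5 among Yasmin, Nabil, Karim, Umar, Zuhair.
Yasmin is living and takes 1/5.
Nabil is living and takes 1/5.
Karim predeceased; the 1/5 allotted to Karim's branch passes to Karim's issue by representation.
The 1/5 is divided into 4 equal shares of 1/20 among Rashida, Farouk, Ghada, Jamal.
Rashida is living and takes 1/20.
Farouk predeceased; the 1/20 allotted to Farouk's branch passes to Farouk's issue by representation.
The 1/20 is divided into 2 equal shares of 1/40 among Tariq, Hamid.
Tariq is living and takes 1/40.
Hamid is living and takes 1/40.
Ghada is living and takes 1/20.
Jamal is living and takes 1/20.
Umar predeceased; the 1/5 allotted to Umar's branch passes to Umar's issue by representation.
The 1/5 is divided into 3 equal shares of 1/15 among Samir, Ibtisam, Widad.
Samir is living and takes 1/15.
Ibtisam is living and takes 1/15.
Widad predeceased; the 1/15 allotted to Widad's branch passes to Widad's issue by representation.
Hanan is the sole taker at this level and receives the full 1/15.
Zuhair is living and takes 1/5.

Ghada 1/20; Hamid 1/40; Hanan 1/15; Ibtisam 1/15; Jamal 1/20; Nabil 1/5; Rashida 1/20; Samir 1/15; Tariq 1/40; Yasmin 1/5; Zuhair 1/5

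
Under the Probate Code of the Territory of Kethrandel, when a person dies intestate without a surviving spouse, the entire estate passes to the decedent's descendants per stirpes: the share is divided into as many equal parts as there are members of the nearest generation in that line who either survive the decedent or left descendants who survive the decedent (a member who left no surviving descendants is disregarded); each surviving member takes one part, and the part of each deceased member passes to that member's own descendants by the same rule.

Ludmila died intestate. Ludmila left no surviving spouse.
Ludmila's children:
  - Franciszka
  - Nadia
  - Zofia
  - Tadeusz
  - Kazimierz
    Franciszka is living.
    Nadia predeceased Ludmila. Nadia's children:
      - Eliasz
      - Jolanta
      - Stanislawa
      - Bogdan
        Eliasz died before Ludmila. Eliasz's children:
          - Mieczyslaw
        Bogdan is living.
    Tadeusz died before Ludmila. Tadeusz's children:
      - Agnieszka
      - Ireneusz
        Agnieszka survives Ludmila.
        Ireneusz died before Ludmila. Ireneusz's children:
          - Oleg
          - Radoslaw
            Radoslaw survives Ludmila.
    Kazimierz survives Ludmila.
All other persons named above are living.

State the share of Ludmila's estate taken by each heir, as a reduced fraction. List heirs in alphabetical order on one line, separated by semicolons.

There is no surviving spouse, so the entire estate passes to Ludmila's descendants per stirpes.
The estate is divided into 5 equal shares of 1/5 among Franciszka, Nadia, Zofia, Tadeusz, Kazimierz.
Franciszka is living and takes 1/5.
Nadia predeceased; the 1/5 allotted to Nadia's branch passes to Nadia's issue by representation.
The 1/5 is divided into 4 equal shares of 1/20 among Eliasz, Jolanta, Stanislawa, Bogdan.
Eliasz predeceased; the 1/20 allotted to Eliasz's branch passes to Eliasz's issue by representation.
Mieczyslaw is the sole taker at this level and receives the full 1/20.
Jolanta is living and takes 1/20.
Stanislawa is living and takes 1/20.
Bogdan is living and takes 1/20.
Zofia is living and takes 1/5.
Tadeusz predeceased; the 1/5 allotted to Tadeusz's branch passes to Tadeusz's issue by representation.
The 1/5 is divided into 2 equal shares of 1/10 among Agnieszka, Ireneusz.
Agnieszka is living and takes 1/10.
Ireneusz predeceased; the 1/10 allotted to Ireneusz's branch passes to Ireneusz's issue by representation.
The 1/10 is divided into 2 equal shares of 1/20 among Oleg, Radoslaw.
Oleg is living and takes 1/20.
Radoslaw is living and takes 1/20.
Kazimierz is living and takes 1/5.

Agnieszka 1/10; Bogdan 1/20; Franciszka 1/5; Jolanta 1/20; Kazimierz 1/5; Mieczyslaw 1/20; Oleg 1/20; Radoslaw 1/20; Stanislawa 1/20; Zofia 1/5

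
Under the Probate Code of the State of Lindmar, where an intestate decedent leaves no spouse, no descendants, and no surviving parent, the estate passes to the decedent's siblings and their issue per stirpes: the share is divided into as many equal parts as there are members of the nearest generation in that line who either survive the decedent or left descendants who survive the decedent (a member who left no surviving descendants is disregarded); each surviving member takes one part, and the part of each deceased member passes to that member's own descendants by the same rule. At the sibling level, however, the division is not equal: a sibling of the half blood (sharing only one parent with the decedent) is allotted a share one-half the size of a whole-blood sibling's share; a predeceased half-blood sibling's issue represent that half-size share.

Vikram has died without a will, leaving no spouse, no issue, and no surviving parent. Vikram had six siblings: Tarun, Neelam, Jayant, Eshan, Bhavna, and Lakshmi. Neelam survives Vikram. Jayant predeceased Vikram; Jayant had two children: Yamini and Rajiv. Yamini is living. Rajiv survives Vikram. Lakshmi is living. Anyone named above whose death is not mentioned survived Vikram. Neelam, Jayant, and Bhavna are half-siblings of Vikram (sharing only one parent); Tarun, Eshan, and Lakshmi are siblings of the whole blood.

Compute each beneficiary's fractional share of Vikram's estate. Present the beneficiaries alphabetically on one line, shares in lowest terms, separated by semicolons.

Bhavna 1/9; Eshan 2/9; Lakshmi 2/9; Neelam 1/9; Rajiv 1/18; Tarun 2/9; Yamini 1/18

No spouse, descendants, or parent survives, so the estate passes to Vikram's siblings per stirpes.
Half-blood siblings count for one-half the weight of whole-blood siblings at the initial division.
Dividing 1 in proportion to weights (total weight 9/2): Tarun (weight 1) → 2/9; Neelam (weight 1/2) → 1/9; Jayant (weight 1/2) → 1/9; Eshan (weight 1) → 2/9; Bhavna (weight 1/2) → 1/9; Lakshmi (weight 1) → 2/9.
Tarun is living and takes 2/9.
Neelam is living and takes 1/9.
Jayant predeceased; the 1/9 allotted to Jayant's branch passes to Jayant's issue by representation.
The 1/9 is divided into 2 equal shares of 1/18 among Yamini, Rajiv.
Yamini is living and takes 1/18.
Rajiv is living and takes 1/18.
Eshan is living and takes 2/9.
Bhavna is living and takes 1/9.
Lakshmi is living and takes 2/9.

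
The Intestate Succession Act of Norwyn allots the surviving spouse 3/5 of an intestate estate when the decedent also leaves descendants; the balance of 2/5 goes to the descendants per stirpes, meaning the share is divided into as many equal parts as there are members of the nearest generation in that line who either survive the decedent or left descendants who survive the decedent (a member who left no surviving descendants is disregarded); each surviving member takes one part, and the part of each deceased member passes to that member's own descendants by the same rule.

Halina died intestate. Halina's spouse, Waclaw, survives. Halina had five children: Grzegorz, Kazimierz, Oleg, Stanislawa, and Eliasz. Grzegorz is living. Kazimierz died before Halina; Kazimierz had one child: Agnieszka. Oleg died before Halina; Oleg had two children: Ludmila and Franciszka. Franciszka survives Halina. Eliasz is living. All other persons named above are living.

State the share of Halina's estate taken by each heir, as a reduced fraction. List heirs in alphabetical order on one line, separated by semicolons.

Agnieszka 2/25; Eliasz 2/25; Franciszka 1/25; Grzegorz 2/25; Ludmila 1/25; Stanislawa 2/25; Waclaw 3/5

Waclaw, as surviving spouse, takes 3/5.
The remaining 2/5 passes to Halina's descendants per stirpes.
The 2/5 is divided into 5 equal shares of 2/25 among Grzegorz, Kazimierz, Oleg, Stanislawa, Eliasz.
Grzegorz is living and takes 2/25.
Kazimierz predeceased; the 2/25 allotted to Kazimierz's branch passes to Kazimierz's issue by representation.
Agnieszka is the sole taker at this level and receives the full 2/25.
Oleg predeceased; the 2/25 allotted to Oleg's branch passes to Oleg's issue by representation.
The 2/25 is divided into 2 equal shares of 1/25 among Ludmila, Franciszka.
Ludmila is living and takes 1/25.
Franciszka is living and takes 1/25.
Stanislawa is living and takes 2/25.
Eliasz is living and takes 2/25.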